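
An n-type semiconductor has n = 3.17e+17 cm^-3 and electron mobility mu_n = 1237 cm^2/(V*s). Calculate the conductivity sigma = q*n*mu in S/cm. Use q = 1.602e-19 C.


Step 1: sigma = q * n * mu
Step 2: sigma = 1.602e-19 * 3.17e+17 * 1237
Step 3: sigma = 6.282e+01 S/cm

6.282e+01


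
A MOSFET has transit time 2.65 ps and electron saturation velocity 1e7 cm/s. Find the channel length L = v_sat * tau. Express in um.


Step 1: tau in seconds = 2.65 ps * 1e-12 = 2.6500e-12 s
Step 2: L = v_sat * tau = 1e7 * 2.6500e-12 = 2.6500e-05 cm
Step 3: L in um = 2.6500e-05 * 1e4 = 0.265 um

0.265


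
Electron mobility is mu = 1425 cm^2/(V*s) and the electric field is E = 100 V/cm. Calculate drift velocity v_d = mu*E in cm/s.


Step 1: v_d = mu * E
Step 2: v_d = 1425 * 100 = 142500
Step 3: v_d = 1.43e+05 cm/s

1.43e+05


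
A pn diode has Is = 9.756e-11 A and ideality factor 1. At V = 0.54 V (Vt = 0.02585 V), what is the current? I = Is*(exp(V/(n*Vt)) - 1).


Step 1: V/(n*Vt) = 0.54/(1*0.02585) = 20.8897
Step 2: exp(20.8897) = 1.1811e+09
Step 3: I = 9.756e-11 * (1.1811e+09 - 1) = 1.15e-01 A

1.15e-01


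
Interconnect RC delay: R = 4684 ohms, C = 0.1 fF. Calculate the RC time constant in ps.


Step 1: tau = R * C
Step 2: tau = 4684 * 0.1 fF = 4684 * 1.0e-16 F
Step 3: tau = 4.684e-13 s = 0.4684 ps

0.4684


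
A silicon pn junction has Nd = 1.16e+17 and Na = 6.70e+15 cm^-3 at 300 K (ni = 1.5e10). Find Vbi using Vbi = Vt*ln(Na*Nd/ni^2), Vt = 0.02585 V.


Step 1: Compute Na*Nd/ni^2 = 6.70e+15 * 1.16e+17 / (1.5e10)^2 = 3.4542e+12
Step 2: ln(3.4542e+12) = 28.8706
Step 3: Vbi = 0.02585 * 28.8706 = 0.746 V

0.746


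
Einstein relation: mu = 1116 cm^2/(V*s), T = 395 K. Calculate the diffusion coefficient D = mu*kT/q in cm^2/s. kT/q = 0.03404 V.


Step 1: D = mu * (kT/q)
Step 2: D = 1116 * 0.03404
Step 3: D = 37.99 cm^2/s

37.99


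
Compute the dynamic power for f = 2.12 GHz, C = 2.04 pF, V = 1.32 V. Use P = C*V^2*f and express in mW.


Step 1: V^2 = 1.32^2 = 1.7424 V^2
Step 2: P = C*V^2*f = 2.04e-12 F * 1.7424 * 2.12e9 Hz
Step 3: P = 7.53553152e-03 W
Step 4: P = 7.536 mW

7.536


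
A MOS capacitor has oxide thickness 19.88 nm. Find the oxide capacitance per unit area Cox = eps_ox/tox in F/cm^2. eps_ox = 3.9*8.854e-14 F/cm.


Step 1: eps_ox = 3.9 * 8.854e-14 = 3.45306e-13 F/cm
Step 2: tox in cm = 19.88 nm * 1e-7 = 1.9880e-06 cm
Step 3: Cox = 3.45306e-13 / 1.9880e-06 = 1.74e-07 F/cm^2

1.74e-07


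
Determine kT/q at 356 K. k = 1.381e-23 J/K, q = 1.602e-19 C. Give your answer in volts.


Step 1: kT = 1.381e-23 * 356 = 4.91636e-21 J
Step 2: Vt = kT/q = 4.91636e-21 / 1.602e-19
Step 3: Vt = 0.03069 V

0.03069


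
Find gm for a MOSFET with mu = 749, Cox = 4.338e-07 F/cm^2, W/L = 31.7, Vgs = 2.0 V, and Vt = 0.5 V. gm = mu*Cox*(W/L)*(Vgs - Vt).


Step 1: Vov = Vgs - Vt = 2.0 - 0.5 = 1.5 V
Step 2: gm = mu * Cox * (W/L) * Vov
Step 3: gm = 749 * 4.338e-07 * 31.7 * 1.5 = 1.54e-02 S

1.54e-02


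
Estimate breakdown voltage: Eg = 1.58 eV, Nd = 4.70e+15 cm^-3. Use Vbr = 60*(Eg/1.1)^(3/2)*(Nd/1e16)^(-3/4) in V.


Step 1: Eg/1.1 = 1.58/1.1 = 1.436364
Step 2: (Eg/1.1)^1.5 = 1.436364^1.5 = 1.721459
Step 3: (Nd/1e16)^(-0.75) = (0.47)^(-0.75) = 1.761678
Step 4: Vbr = 60 * 1.721459 * 1.761678 = 182.0 V

182.0


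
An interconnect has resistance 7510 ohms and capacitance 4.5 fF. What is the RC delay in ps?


Step 1: tau = R * C
Step 2: tau = 7510 * 4.5 fF = 7510 * 4.5e-15 F
Step 3: tau = 3.3795e-11 s = 33.795 ps

33.795


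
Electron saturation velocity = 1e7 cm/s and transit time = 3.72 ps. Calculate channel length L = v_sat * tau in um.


Step 1: tau in seconds = 3.72 ps * 1e-12 = 3.7200e-12 s
Step 2: L = v_sat * tau = 1e7 * 3.7200e-12 = 3.7200e-05 cm
Step 3: L in um = 3.7200e-05 * 1e4 = 0.372 um

0.372


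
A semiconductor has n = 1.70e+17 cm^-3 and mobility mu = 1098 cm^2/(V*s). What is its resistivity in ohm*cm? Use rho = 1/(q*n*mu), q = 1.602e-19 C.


Step 1: sigma = q * n * mu = 1.602e-19 * 1.70e+17 * 1098 = 2.99029e+01 S/cm
Step 2: rho = 1 / sigma = 1 / 2.99029e+01 = 0.03344 ohm*cm

0.03344


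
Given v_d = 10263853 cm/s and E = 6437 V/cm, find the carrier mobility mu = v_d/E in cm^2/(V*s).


Step 1: mu = v_d / E
Step 2: mu = 10263853 / 6437
Step 3: mu = 1594.51 cm^2/(V*s)

1594.51


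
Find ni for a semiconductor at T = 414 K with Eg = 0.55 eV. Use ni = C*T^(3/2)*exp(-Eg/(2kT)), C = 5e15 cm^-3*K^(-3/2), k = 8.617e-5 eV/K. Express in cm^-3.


Step 1: Compute kT = 8.617e-5 * 414 = 0.03567438 eV
Step 2: Exponent = -Eg/(2kT) = -0.55/(2*0.03567438) = -7.70861
Step 3: T^(3/2) = 414^1.5 = 8423.65
Step 4: ni = 5e15 * 8423.65 * exp(-7.70861) = 1.89e+16 cm^-3

1.89e+16


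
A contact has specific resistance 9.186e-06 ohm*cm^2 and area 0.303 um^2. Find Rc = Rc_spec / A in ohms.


Step 1: Convert area to cm^2: 0.303 um^2 = 3.0300e-09 cm^2
Step 2: Rc = Rc_spec / A = 9.186e-06 / 3.0300e-09
Step 3: Rc = 3.03e+03 ohms

3.03e+03


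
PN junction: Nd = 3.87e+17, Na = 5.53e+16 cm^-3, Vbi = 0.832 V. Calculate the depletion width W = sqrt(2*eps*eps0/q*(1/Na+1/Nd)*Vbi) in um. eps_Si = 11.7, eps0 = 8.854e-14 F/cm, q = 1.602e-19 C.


Step 1: 1/Na + 1/Nd = 1/5.53e+16 + 1/3.87e+17 = 2.06672e-17
Step 2: 2*eps*eps0/q = 2*11.7*8.854e-14/1.602e-19 = 1.293281e+07
Step 3: W^2 = 1.293281e+07 * 2.06672e-17 * 0.832 = 2.22381e-10
Step 4: W = sqrt(2.22381e-10) = 1.491e-05 cm = 0.1491 um

0.1491


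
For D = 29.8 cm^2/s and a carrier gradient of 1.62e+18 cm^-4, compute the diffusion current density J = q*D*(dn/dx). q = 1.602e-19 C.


Step 1: J = q * D * (dn/dx)
Step 2: J = 1.602e-19 * 29.8 * 1.62e+18
Step 3: J = 7.73e+00 A/cm^2

7.73e+00


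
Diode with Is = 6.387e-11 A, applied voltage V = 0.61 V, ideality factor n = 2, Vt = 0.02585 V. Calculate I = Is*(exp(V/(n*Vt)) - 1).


Step 1: V/(n*Vt) = 0.61/(2*0.02585) = 11.7988
Step 2: exp(11.7988) = 1.3309e+05
Step 3: I = 6.387e-11 * (1.3309e+05 - 1) = 8.50e-06 A

8.50e-06


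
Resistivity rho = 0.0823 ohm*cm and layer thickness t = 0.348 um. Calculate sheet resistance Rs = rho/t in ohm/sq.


Step 1: Convert thickness to cm: t = 0.348 um = 3.4800e-05 cm
Step 2: Rs = rho / t = 0.0823 / 3.4800e-05
Step 3: Rs = 2364.9 ohm/sq

2364.9


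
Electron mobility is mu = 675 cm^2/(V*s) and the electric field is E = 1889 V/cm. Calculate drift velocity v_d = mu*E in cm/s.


Step 1: v_d = mu * E
Step 2: v_d = 675 * 1889 = 1275075
Step 3: v_d = 1.28e+06 cm/s

1.28e+06


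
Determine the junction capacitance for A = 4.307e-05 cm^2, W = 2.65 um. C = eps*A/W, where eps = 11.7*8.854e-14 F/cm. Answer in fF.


Step 1: eps_Si = 11.7 * 8.854e-14 = 1.035918e-12 F/cm
Step 2: W in cm = 2.65 * 1e-4 = 2.65e-04 cm
Step 3: C = 1.035918e-12 * 4.307e-05 / 2.65e-04 = 1.683660e-13 F
Step 4: C = 168.37 fF

168.37


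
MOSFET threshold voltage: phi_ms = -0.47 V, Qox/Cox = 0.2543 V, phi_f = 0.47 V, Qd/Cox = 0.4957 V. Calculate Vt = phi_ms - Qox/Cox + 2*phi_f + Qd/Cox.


Step 1: Vt = phi_ms - Qox/Cox + 2*phi_f + Qd/Cox
Step 2: Vt = -0.47 - 0.2543 + 2*0.47 + 0.4957
Step 3: Vt = -0.47 - 0.2543 + 0.94 + 0.4957
Step 4: Vt = 0.7114 V

0.7114


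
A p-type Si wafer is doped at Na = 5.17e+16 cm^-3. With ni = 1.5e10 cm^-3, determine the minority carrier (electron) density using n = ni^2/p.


Step 1: Majority hole concentration p ≈ Na = 5.17e+16 cm^-3
Step 2: n = ni^2 / Na = (1.5e10)^2 / 5.17e+16
Step 3: n = 4.35e+03 cm^-3

4.35e+03


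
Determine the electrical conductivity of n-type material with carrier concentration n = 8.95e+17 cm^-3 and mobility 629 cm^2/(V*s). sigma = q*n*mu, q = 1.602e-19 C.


Step 1: sigma = q * n * mu
Step 2: sigma = 1.602e-19 * 8.95e+17 * 629
Step 3: sigma = 9.019e+01 S/cm

9.019e+01


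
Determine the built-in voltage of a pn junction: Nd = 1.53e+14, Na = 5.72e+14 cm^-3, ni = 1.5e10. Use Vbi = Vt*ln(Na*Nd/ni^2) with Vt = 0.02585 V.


Step 1: Compute Na*Nd/ni^2 = 5.72e+14 * 1.53e+14 / (1.5e10)^2 = 3.8896e+08
Step 2: ln(3.8896e+08) = 19.7790
Step 3: Vbi = 0.02585 * 19.7790 = 0.511 V

0.511


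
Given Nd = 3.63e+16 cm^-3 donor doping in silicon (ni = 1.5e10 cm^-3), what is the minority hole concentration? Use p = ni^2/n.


Step 1: Since Nd >> ni, n ≈ Nd = 3.63e+16 cm^-3
Step 2: p = ni^2 / n = (1.5e10)^2 / 3.63e+16
Step 3: p = 2.25e20 / 3.63e+16 = 6.20e+03 cm^-3

6.20e+03


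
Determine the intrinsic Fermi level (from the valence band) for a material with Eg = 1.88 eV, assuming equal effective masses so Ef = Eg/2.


Step 1: For an intrinsic semiconductor, the Fermi level sits at midgap.
Step 2: Ef = Eg / 2 = 1.88 / 2 = 0.94 eV

0.94


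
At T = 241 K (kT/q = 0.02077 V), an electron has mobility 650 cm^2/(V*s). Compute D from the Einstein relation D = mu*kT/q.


Step 1: D = mu * (kT/q)
Step 2: D = 650 * 0.02077
Step 3: D = 13.5 cm^2/s

13.5


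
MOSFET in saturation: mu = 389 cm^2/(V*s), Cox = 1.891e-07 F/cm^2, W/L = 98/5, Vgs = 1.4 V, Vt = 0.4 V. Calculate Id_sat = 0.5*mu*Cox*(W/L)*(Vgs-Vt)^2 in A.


Step 1: Overdrive voltage Vov = Vgs - Vt = 1.4 - 0.4 = 1.0 V
Step 2: W/L = 98/5 = 19.6
Step 3: Id = 0.5 * 389 * 1.891e-07 * 19.6 * 1.0^2
Step 4: Id = 7.21e-04 A

7.21e-04


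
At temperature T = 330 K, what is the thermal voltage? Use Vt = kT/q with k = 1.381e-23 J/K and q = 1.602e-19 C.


Step 1: kT = 1.381e-23 * 330 = 4.5573e-21 J
Step 2: Vt = kT/q = 4.5573e-21 / 1.602e-19
Step 3: Vt = 0.02845 V

0.02845


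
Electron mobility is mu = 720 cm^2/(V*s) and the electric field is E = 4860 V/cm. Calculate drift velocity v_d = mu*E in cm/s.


Step 1: v_d = mu * E
Step 2: v_d = 720 * 4860 = 3499200
Step 3: v_d = 3.50e+06 cm/s

3.50e+06


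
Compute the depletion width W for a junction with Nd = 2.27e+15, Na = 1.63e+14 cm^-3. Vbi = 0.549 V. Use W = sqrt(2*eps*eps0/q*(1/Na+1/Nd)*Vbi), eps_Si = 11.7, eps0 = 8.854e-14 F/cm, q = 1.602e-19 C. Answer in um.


Step 1: 1/Na + 1/Nd = 1/1.63e+14 + 1/2.27e+15 = 6.57550e-15
Step 2: 2*eps*eps0/q = 2*11.7*8.854e-14/1.602e-19 = 1.293281e+07
Step 3: W^2 = 1.293281e+07 * 6.57550e-15 * 0.549 = 4.66868e-08
Step 4: W = sqrt(4.66868e-08) = 2.161e-04 cm = 2.161 um

2.161


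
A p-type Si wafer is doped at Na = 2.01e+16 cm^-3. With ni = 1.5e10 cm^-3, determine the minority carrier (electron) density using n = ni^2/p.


Step 1: Majority hole concentration p ≈ Na = 2.01e+16 cm^-3
Step 2: n = ni^2 / Na = (1.5e10)^2 / 2.01e+16
Step 3: n = 1.12e+04 cm^-3

1.12e+04


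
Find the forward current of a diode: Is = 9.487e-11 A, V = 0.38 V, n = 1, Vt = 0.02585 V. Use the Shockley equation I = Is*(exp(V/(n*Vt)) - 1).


Step 1: V/(n*Vt) = 0.38/(1*0.02585) = 14.7002
Step 2: exp(14.7002) = 2.4222e+06
Step 3: I = 9.487e-11 * (2.4222e+06 - 1) = 2.30e-04 A

2.30e-04


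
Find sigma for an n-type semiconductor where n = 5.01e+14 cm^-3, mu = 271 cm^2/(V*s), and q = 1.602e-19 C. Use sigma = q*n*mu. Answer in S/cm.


Step 1: sigma = q * n * mu
Step 2: sigma = 1.602e-19 * 5.01e+14 * 271
Step 3: sigma = 2.175e-02 S/cm

2.175e-02


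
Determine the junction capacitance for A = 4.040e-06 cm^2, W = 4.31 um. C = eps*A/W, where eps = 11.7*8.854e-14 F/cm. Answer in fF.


Step 1: eps_Si = 11.7 * 8.854e-14 = 1.035918e-12 F/cm
Step 2: W in cm = 4.31 * 1e-4 = 4.31e-04 cm
Step 3: C = 1.035918e-12 * 4.040e-06 / 4.31e-04 = 9.710229e-15 F
Step 4: C = 9.71 fF

9.71


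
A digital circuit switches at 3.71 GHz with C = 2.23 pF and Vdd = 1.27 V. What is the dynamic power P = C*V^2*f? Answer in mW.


Step 1: V^2 = 1.27^2 = 1.6129 V^2
Step 2: P = C*V^2*f = 2.23e-12 F * 1.6129 * 3.71e9 Hz
Step 3: P = 1.334400557e-02 W
Step 4: P = 13.344 mW

13.344


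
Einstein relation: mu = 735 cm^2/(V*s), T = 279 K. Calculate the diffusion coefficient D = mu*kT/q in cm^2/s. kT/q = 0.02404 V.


Step 1: D = mu * (kT/q)
Step 2: D = 735 * 0.02404
Step 3: D = 17.67 cm^2/s

17.67


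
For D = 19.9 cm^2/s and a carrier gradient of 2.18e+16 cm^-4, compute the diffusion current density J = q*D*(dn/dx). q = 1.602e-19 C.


Step 1: J = q * D * (dn/dx)
Step 2: J = 1.602e-19 * 19.9 * 2.18e+16
Step 3: J = 6.95e-02 A/cm^2

6.95e-02


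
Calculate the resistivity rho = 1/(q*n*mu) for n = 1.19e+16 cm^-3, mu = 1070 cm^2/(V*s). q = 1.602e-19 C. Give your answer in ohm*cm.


Step 1: sigma = q * n * mu = 1.602e-19 * 1.19e+16 * 1070 = 2.03983e+00 S/cm
Step 2: rho = 1 / sigma = 1 / 2.03983e+00 = 0.4902 ohm*cm

0.4902


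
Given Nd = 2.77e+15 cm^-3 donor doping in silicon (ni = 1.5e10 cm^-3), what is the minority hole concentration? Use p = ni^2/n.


Step 1: Since Nd >> ni, n ≈ Nd = 2.77e+15 cm^-3
Step 2: p = ni^2 / n = (1.5e10)^2 / 2.77e+15
Step 3: p = 2.25e20 / 2.77e+15 = 8.12e+04 cm^-3

8.12e+04


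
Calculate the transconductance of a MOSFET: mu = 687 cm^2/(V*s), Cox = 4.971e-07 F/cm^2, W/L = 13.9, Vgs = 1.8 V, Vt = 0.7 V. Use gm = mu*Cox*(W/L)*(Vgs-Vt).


Step 1: Vov = Vgs - Vt = 1.8 - 0.7 = 1.1 V
Step 2: gm = mu * Cox * (W/L) * Vov
Step 3: gm = 687 * 4.971e-07 * 13.9 * 1.1 = 5.22e-03 S

5.22e-03


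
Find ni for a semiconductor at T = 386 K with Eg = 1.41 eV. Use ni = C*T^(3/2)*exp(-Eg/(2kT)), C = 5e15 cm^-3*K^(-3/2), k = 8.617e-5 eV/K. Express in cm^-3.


Step 1: Compute kT = 8.617e-5 * 386 = 0.03326162 eV
Step 2: Exponent = -Eg/(2kT) = -1.41/(2*0.03326162) = -21.19560
Step 3: T^(3/2) = 386^1.5 = 7583.70
Step 4: ni = 5e15 * 7583.70 * exp(-21.19560) = 2.36e+10 cm^-3

2.36e+10


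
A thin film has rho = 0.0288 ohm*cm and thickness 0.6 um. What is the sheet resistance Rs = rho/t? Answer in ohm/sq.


Step 1: Convert thickness to cm: t = 0.6 um = 6.0000e-05 cm
Step 2: Rs = rho / t = 0.0288 / 6.0000e-05
Step 3: Rs = 480.0 ohm/sq

480.0


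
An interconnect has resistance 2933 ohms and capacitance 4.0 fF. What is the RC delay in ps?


Step 1: tau = R * C
Step 2: tau = 2933 * 4.0 fF = 2933 * 4.0e-15 F
Step 3: tau = 1.1732e-11 s = 11.732 ps

11.732


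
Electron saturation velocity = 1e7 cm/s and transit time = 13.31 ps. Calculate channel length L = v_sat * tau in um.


Step 1: tau in seconds = 13.31 ps * 1e-12 = 1.3310e-11 s
Step 2: L = v_sat * tau = 1e7 * 1.3310e-11 = 1.3310e-04 cm
Step 3: L in um = 1.3310e-04 * 1e4 = 1.331 um

1.331


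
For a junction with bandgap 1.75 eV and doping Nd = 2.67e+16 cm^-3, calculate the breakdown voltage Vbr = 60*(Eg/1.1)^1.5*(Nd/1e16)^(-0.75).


Step 1: Eg/1.1 = 1.75/1.1 = 1.590909
Step 2: (Eg/1.1)^1.5 = 1.590909^1.5 = 2.006633
Step 3: (Nd/1e16)^(-0.75) = (2.67)^(-0.75) = 0.478759
Step 4: Vbr = 60 * 2.006633 * 0.478759 = 57.6 V

57.6


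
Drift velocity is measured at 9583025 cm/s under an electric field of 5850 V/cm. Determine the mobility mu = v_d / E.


Step 1: mu = v_d / E
Step 2: mu = 9583025 / 5850
Step 3: mu = 1638.12 cm^2/(V*s)

1638.12


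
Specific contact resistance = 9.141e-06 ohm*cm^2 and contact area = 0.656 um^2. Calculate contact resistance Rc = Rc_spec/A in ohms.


Step 1: Convert area to cm^2: 0.656 um^2 = 6.5600e-09 cm^2
Step 2: Rc = Rc_spec / A = 9.141e-06 / 6.5600e-09
Step 3: Rc = 1.39e+03 ohms

1.39e+03


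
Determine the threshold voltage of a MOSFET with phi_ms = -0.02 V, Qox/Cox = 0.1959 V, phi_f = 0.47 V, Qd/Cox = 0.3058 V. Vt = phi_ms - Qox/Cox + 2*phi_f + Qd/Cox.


Step 1: Vt = phi_ms - Qox/Cox + 2*phi_f + Qd/Cox
Step 2: Vt = -0.02 - 0.1959 + 2*0.47 + 0.3058
Step 3: Vt = -0.02 - 0.1959 + 0.94 + 0.3058
Step 4: Vt = 1.0299 V

1.0299


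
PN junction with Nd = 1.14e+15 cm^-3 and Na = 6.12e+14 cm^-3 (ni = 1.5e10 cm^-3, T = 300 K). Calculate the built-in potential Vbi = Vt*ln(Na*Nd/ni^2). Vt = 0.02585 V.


Step 1: Compute Na*Nd/ni^2 = 6.12e+14 * 1.14e+15 / (1.5e10)^2 = 3.1008e+09
Step 2: ln(3.1008e+09) = 21.8549
Step 3: Vbi = 0.02585 * 21.8549 = 0.565 V

0.565


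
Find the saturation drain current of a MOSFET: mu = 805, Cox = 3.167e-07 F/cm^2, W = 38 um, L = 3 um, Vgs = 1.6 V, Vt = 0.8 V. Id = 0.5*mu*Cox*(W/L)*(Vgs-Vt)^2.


Step 1: Overdrive voltage Vov = Vgs - Vt = 1.6 - 0.8 = 0.8 V
Step 2: W/L = 38/3 = 12.6667
Step 3: Id = 0.5 * 805 * 3.167e-07 * 12.6667 * 0.8^2
Step 4: Id = 1.03e-03 A

1.03e-03


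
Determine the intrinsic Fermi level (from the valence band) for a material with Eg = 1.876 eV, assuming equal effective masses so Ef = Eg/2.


Step 1: For an intrinsic semiconductor, the Fermi level sits at midgap.
Step 2: Ef = Eg / 2 = 1.876 / 2 = 0.938 eV

0.938


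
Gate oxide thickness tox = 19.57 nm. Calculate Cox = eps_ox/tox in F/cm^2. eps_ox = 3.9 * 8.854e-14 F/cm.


Step 1: eps_ox = 3.9 * 8.854e-14 = 3.45306e-13 F/cm
Step 2: tox in cm = 19.57 nm * 1e-7 = 1.9570e-06 cm
Step 3: Cox = 3.45306e-13 / 1.9570e-06 = 1.76e-07 F/cm^2

1.76e-07


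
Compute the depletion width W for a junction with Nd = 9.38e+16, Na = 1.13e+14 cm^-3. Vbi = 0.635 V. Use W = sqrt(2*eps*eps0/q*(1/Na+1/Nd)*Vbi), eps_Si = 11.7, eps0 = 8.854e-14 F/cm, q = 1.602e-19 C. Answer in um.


Step 1: 1/Na + 1/Nd = 1/1.13e+14 + 1/9.38e+16 = 8.86022e-15
Step 2: 2*eps*eps0/q = 2*11.7*8.854e-14/1.602e-19 = 1.293281e+07
Step 3: W^2 = 1.293281e+07 * 8.86022e-15 * 0.635 = 7.27631e-08
Step 4: W = sqrt(7.27631e-08) = 2.697e-04 cm = 2.697 um

2.697


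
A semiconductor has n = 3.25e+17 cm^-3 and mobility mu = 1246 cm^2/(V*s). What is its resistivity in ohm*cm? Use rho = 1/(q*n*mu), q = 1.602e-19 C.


Step 1: sigma = q * n * mu = 1.602e-19 * 3.25e+17 * 1246 = 6.48730e+01 S/cm
Step 2: rho = 1 / sigma = 1 / 6.48730e+01 = 0.01541 ohm*cm

0.01541


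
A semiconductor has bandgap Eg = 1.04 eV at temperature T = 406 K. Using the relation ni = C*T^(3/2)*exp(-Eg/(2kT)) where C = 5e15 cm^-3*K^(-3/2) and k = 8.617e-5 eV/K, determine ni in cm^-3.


Step 1: Compute kT = 8.617e-5 * 406 = 0.03498502 eV
Step 2: Exponent = -Eg/(2kT) = -1.04/(2*0.03498502) = -14.86350
Step 3: T^(3/2) = 406^1.5 = 8180.67
Step 4: ni = 5e15 * 8180.67 * exp(-14.86350) = 1.43e+13 cm^-3

1.43e+13


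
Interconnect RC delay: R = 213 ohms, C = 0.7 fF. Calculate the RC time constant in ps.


Step 1: tau = R * C
Step 2: tau = 213 * 0.7 fF = 213 * 7.0e-16 F
Step 3: tau = 1.491e-13 s = 0.1491 ps

0.1491


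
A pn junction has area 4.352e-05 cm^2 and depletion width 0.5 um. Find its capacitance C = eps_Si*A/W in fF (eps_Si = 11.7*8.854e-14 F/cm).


Step 1: eps_Si = 11.7 * 8.854e-14 = 1.035918e-12 F/cm
Step 2: W in cm = 0.5 * 1e-4 = 5.00e-05 cm
Step 3: C = 1.035918e-12 * 4.352e-05 / 5.00e-05 = 9.016630e-13 F
Step 4: C = 901.66 fF

901.66


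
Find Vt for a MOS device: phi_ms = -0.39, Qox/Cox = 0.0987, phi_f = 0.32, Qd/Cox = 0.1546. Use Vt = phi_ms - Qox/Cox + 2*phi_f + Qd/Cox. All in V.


Step 1: Vt = phi_ms - Qox/Cox + 2*phi_f + Qd/Cox
Step 2: Vt = -0.39 - 0.0987 + 2*0.32 + 0.1546
Step 3: Vt = -0.39 - 0.0987 + 0.64 + 0.1546
Step 4: Vt = 0.3059 V

0.3059


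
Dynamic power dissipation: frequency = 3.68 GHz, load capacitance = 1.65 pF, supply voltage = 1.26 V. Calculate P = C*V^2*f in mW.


Step 1: V^2 = 1.26^2 = 1.5876 V^2
Step 2: P = C*V^2*f = 1.65e-12 F * 1.5876 * 3.68e9 Hz
Step 3: P = 9.6399072e-03 W
Step 4: P = 9.64 mW

9.64


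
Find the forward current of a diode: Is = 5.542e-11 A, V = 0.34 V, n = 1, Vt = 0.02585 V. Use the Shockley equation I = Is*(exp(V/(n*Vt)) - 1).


Step 1: V/(n*Vt) = 0.34/(1*0.02585) = 13.1528
Step 2: exp(13.1528) = 5.1545e+05
Step 3: I = 5.542e-11 * (5.1545e+05 - 1) = 2.86e-05 A

2.86e-05


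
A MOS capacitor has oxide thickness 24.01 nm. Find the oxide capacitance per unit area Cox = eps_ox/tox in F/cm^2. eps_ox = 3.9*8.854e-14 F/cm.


Step 1: eps_ox = 3.9 * 8.854e-14 = 3.45306e-13 F/cm
Step 2: tox in cm = 24.01 nm * 1e-7 = 2.4010e-06 cm
Step 3: Cox = 3.45306e-13 / 2.4010e-06 = 1.44e-07 F/cm^2

1.44e-07


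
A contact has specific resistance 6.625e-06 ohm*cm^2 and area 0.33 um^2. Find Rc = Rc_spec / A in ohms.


Step 1: Convert area to cm^2: 0.33 um^2 = 3.3000e-09 cm^2
Step 2: Rc = Rc_spec / A = 6.625e-06 / 3.3000e-09
Step 3: Rc = 2.01e+03 ohms

2.01e+03


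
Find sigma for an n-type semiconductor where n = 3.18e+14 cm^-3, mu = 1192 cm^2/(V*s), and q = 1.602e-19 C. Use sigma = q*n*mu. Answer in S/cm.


Step 1: sigma = q * n * mu
Step 2: sigma = 1.602e-19 * 3.18e+14 * 1192
Step 3: sigma = 6.072e-02 S/cm

6.072e-02


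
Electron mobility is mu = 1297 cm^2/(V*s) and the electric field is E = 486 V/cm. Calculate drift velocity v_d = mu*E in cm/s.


Step 1: v_d = mu * E
Step 2: v_d = 1297 * 486 = 630342
Step 3: v_d = 6.30e+05 cm/s

6.30e+05


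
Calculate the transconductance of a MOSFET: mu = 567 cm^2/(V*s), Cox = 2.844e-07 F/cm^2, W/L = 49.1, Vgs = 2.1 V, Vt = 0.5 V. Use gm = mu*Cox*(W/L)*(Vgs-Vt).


Step 1: Vov = Vgs - Vt = 2.1 - 0.5 = 1.6 V
Step 2: gm = mu * Cox * (W/L) * Vov
Step 3: gm = 567 * 2.844e-07 * 49.1 * 1.6 = 1.27e-02 S

1.27e-02


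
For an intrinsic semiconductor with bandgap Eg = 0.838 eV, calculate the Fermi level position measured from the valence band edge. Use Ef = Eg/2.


Step 1: For an intrinsic semiconductor, the Fermi level sits at midgap.
Step 2: Ef = Eg / 2 = 0.838 / 2 = 0.419 eV

0.419


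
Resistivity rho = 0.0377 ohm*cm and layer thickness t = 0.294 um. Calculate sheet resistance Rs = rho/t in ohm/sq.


Step 1: Convert thickness to cm: t = 0.294 um = 2.9400e-05 cm
Step 2: Rs = rho / t = 0.0377 / 2.9400e-05
Step 3: Rs = 1282.3 ohm/sq

1282.3


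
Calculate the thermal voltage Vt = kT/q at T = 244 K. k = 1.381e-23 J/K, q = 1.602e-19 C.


Step 1: kT = 1.381e-23 * 244 = 3.36964e-21 J
Step 2: Vt = kT/q = 3.36964e-21 / 1.602e-19
Step 3: Vt = 0.02103 V

0.02103


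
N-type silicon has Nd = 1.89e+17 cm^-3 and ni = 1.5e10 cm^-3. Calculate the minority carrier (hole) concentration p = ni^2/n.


Step 1: Since Nd >> ni, n ≈ Nd = 1.89e+17 cm^-3
Step 2: p = ni^2 / n = (1.5e10)^2 / 1.89e+17
Step 3: p = 2.25e20 / 1.89e+17 = 1.19e+03 cm^-3

1.19e+03


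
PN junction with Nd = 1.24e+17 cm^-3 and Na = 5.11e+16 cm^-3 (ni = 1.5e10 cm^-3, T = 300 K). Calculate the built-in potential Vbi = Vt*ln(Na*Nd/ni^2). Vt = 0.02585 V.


Step 1: Compute Na*Nd/ni^2 = 5.11e+16 * 1.24e+17 / (1.5e10)^2 = 2.8162e+13
Step 2: ln(2.8162e+13) = 30.9690
Step 3: Vbi = 0.02585 * 30.9690 = 0.801 V

0.801


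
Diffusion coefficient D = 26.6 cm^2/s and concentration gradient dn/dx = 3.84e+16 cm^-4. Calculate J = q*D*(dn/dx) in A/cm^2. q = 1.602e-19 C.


Step 1: J = q * D * (dn/dx)
Step 2: J = 1.602e-19 * 26.6 * 3.84e+16
Step 3: J = 1.64e-01 A/cm^2

1.64e-01


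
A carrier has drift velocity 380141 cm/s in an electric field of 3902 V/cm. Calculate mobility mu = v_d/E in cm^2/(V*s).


Step 1: mu = v_d / E
Step 2: mu = 380141 / 3902
Step 3: mu = 97.42 cm^2/(V*s)

97.42


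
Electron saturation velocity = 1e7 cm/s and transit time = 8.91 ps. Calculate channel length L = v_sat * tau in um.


Step 1: tau in seconds = 8.91 ps * 1e-12 = 8.9100e-12 s
Step 2: L = v_sat * tau = 1e7 * 8.9100e-12 = 8.9100e-05 cm
Step 3: L in um = 8.9100e-05 * 1e4 = 0.891 um

0.891


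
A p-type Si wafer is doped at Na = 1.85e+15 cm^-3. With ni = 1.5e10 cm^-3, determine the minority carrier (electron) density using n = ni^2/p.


Step 1: Majority hole concentration p ≈ Na = 1.85e+15 cm^-3
Step 2: n = ni^2 / Na = (1.5e10)^2 / 1.85e+15
Step 3: n = 1.22e+05 cm^-3

1.22e+05


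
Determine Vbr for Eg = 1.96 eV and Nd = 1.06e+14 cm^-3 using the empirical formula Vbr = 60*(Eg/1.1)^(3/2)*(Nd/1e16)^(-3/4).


Step 1: Eg/1.1 = 1.96/1.1 = 1.781818
Step 2: (Eg/1.1)^1.5 = 1.781818^1.5 = 2.378455
Step 3: (Nd/1e16)^(-0.75) = (0.0106)^(-0.75) = 30.270570
Step 4: Vbr = 60 * 2.378455 * 30.270570 = 4319.8 V

4319.8


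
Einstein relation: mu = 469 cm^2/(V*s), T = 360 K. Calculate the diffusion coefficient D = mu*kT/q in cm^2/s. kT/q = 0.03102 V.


Step 1: D = mu * (kT/q)
Step 2: D = 469 * 0.03102
Step 3: D = 14.55 cm^2/s

14.55


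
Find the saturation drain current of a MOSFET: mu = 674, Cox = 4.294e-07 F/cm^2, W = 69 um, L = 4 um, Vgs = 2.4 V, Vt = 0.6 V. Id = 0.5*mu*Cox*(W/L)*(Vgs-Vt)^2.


Step 1: Overdrive voltage Vov = Vgs - Vt = 2.4 - 0.6 = 1.8 V
Step 2: W/L = 69/4 = 17.25
Step 3: Id = 0.5 * 674 * 4.294e-07 * 17.25 * 1.8^2
Step 4: Id = 8.09e-03 A

8.09e-03


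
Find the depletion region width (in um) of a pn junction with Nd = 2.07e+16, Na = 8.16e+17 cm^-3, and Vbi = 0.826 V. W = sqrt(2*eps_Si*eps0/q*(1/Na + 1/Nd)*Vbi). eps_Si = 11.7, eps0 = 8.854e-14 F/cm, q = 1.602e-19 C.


Step 1: 1/Na + 1/Nd = 1/8.16e+17 + 1/2.07e+16 = 4.95347e-17
Step 2: 2*eps*eps0/q = 2*11.7*8.854e-14/1.602e-19 = 1.293281e+07
Step 3: W^2 = 1.293281e+07 * 4.95347e-17 * 0.826 = 5.29154e-10
Step 4: W = sqrt(5.29154e-10) = 2.300e-05 cm = 0.23 um

0.23


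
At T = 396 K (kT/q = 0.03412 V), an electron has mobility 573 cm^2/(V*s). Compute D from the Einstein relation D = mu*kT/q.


Step 1: D = mu * (kT/q)
Step 2: D = 573 * 0.03412
Step 3: D = 19.55 cm^2/s

19.55


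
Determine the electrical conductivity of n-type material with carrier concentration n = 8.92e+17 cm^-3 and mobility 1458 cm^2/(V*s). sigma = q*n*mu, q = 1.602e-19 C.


Step 1: sigma = q * n * mu
Step 2: sigma = 1.602e-19 * 8.92e+17 * 1458
Step 3: sigma = 2.083e+02 S/cm

2.083e+02


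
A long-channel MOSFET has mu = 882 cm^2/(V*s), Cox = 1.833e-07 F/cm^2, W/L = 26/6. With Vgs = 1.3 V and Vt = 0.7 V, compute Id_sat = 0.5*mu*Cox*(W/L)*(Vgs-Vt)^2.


Step 1: Overdrive voltage Vov = Vgs - Vt = 1.3 - 0.7 = 0.6 V
Step 2: W/L = 26/6 = 4.33333
Step 3: Id = 0.5 * 882 * 1.833e-07 * 4.33333 * 0.6^2
Step 4: Id = 1.26e-04 A

1.26e-04


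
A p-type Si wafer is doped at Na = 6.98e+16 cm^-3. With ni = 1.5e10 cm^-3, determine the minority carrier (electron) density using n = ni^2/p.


Step 1: Majority hole concentration p ≈ Na = 6.98e+16 cm^-3
Step 2: n = ni^2 / Na = (1.5e10)^2 / 6.98e+16
Step 3: n = 3.22e+03 cm^-3

3.22e+03


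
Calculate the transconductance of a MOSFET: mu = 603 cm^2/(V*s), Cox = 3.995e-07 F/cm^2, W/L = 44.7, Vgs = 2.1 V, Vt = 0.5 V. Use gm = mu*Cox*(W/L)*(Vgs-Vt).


Step 1: Vov = Vgs - Vt = 2.1 - 0.5 = 1.6 V
Step 2: gm = mu * Cox * (W/L) * Vov
Step 3: gm = 603 * 3.995e-07 * 44.7 * 1.6 = 1.72e-02 S

1.72e-02


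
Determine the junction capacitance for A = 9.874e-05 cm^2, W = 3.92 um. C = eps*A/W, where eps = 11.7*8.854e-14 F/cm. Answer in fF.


Step 1: eps_Si = 11.7 * 8.854e-14 = 1.035918e-12 F/cm
Step 2: W in cm = 3.92 * 1e-4 = 3.92e-04 cm
Step 3: C = 1.035918e-12 * 9.874e-05 / 3.92e-04 = 2.609351e-13 F
Step 4: C = 260.94 fF

260.94


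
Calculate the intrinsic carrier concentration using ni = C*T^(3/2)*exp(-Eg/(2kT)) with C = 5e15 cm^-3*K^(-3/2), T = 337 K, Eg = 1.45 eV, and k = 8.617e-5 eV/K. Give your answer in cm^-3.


Step 1: Compute kT = 8.617e-5 * 337 = 0.02903929 eV
Step 2: Exponent = -Eg/(2kT) = -1.45/(2*0.02903929) = -24.96618
Step 3: T^(3/2) = 337^1.5 = 6186.50
Step 4: ni = 5e15 * 6186.50 * exp(-24.96618) = 4.44e+08 cm^-3

4.44e+08


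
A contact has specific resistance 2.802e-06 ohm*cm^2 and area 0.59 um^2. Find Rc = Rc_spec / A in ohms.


Step 1: Convert area to cm^2: 0.59 um^2 = 5.9000e-09 cm^2
Step 2: Rc = Rc_spec / A = 2.802e-06 / 5.9000e-09
Step 3: Rc = 4.75e+02 ohms

4.75e+02


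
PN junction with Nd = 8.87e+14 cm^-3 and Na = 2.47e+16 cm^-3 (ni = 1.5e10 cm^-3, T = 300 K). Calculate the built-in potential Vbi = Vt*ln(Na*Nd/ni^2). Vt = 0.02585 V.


Step 1: Compute Na*Nd/ni^2 = 2.47e+16 * 8.87e+14 / (1.5e10)^2 = 9.7373e+10
Step 2: ln(9.7373e+10) = 25.3018
Step 3: Vbi = 0.02585 * 25.3018 = 0.654 V

0.654


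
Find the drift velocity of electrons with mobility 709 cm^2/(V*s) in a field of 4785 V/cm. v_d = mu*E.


Step 1: v_d = mu * E
Step 2: v_d = 709 * 4785 = 3392565
Step 3: v_d = 3.39e+06 cm/s

3.39e+06


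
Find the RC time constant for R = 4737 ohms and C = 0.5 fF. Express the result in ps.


Step 1: tau = R * C
Step 2: tau = 4737 * 0.5 fF = 4737 * 5.0e-16 F
Step 3: tau = 2.3685e-12 s = 2.3685 ps

2.3685


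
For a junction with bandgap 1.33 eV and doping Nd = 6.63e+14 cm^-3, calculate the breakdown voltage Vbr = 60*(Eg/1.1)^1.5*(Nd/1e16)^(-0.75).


Step 1: Eg/1.1 = 1.33/1.1 = 1.209091
Step 2: (Eg/1.1)^1.5 = 1.209091^1.5 = 1.329500
Step 3: (Nd/1e16)^(-0.75) = (0.0663)^(-0.75) = 7.653584
Step 4: Vbr = 60 * 1.329500 * 7.653584 = 610.5 V

610.5


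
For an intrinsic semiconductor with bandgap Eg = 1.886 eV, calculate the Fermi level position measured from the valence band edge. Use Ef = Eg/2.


Step 1: For an intrinsic semiconductor, the Fermi level sits at midgap.
Step 2: Ef = Eg / 2 = 1.886 / 2 = 0.943 eV

0.943


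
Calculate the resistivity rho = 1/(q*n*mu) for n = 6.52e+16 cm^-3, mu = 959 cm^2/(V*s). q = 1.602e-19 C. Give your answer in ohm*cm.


Step 1: sigma = q * n * mu = 1.602e-19 * 6.52e+16 * 959 = 1.00168e+01 S/cm
Step 2: rho = 1 / sigma = 1 / 1.00168e+01 = 0.09983 ohm*cm

0.09983


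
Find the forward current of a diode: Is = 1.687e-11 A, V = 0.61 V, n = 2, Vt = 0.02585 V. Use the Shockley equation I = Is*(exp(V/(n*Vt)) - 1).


Step 1: V/(n*Vt) = 0.61/(2*0.02585) = 11.7988
Step 2: exp(11.7988) = 1.3309e+05
Step 3: I = 1.687e-11 * (1.3309e+05 - 1) = 2.25e-06 A

2.25e-06


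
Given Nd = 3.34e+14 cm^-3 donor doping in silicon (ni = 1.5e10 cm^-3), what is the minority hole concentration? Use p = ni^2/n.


Step 1: Since Nd >> ni, n ≈ Nd = 3.34e+14 cm^-3
Step 2: p = ni^2 / n = (1.5e10)^2 / 3.34e+14
Step 3: p = 2.25e20 / 3.34e+14 = 6.74e+05 cm^-3

6.74e+05


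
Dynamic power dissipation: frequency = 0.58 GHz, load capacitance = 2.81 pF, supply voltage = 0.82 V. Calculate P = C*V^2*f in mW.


Step 1: V^2 = 0.82^2 = 0.6724 V^2
Step 2: P = C*V^2*f = 2.81e-12 F * 0.6724 * 0.58e9 Hz
Step 3: P = 1.09587752e-03 W
Step 4: P = 1.096 mW

1.096


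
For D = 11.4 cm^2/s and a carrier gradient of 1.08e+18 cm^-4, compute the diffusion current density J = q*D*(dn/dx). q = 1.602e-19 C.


Step 1: J = q * D * (dn/dx)
Step 2: J = 1.602e-19 * 11.4 * 1.08e+18
Step 3: J = 1.97e+00 A/cm^2

1.97e+00


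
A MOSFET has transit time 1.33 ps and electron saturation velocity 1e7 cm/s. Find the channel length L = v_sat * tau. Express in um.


Step 1: tau in seconds = 1.33 ps * 1e-12 = 1.3300e-12 s
Step 2: L = v_sat * tau = 1e7 * 1.3300e-12 = 1.3300e-05 cm
Step 3: L in um = 1.3300e-05 * 1e4 = 0.133 um

0.133


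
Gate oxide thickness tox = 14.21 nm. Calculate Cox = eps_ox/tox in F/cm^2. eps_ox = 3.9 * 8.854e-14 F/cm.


Step 1: eps_ox = 3.9 * 8.854e-14 = 3.45306e-13 F/cm
Step 2: tox in cm = 14.21 nm * 1e-7 = 1.4210e-06 cm
Step 3: Cox = 3.45306e-13 / 1.4210e-06 = 2.43e-07 F/cm^2

2.43e-07


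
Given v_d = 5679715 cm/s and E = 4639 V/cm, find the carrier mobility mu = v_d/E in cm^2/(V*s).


Step 1: mu = v_d / E
Step 2: mu = 5679715 / 4639
Step 3: mu = 1224.34 cm^2/(V*s)

1224.34


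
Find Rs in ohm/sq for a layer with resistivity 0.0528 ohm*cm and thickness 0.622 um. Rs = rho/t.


Step 1: Convert thickness to cm: t = 0.622 um = 6.2200e-05 cm
Step 2: Rs = rho / t = 0.0528 / 6.2200e-05
Step 3: Rs = 848.9 ohm/sq

848.9


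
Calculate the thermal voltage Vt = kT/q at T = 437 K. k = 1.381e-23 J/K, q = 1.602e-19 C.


Step 1: kT = 1.381e-23 * 437 = 6.03497e-21 J
Step 2: Vt = kT/q = 6.03497e-21 / 1.602e-19
Step 3: Vt = 0.03767 V

0.03767


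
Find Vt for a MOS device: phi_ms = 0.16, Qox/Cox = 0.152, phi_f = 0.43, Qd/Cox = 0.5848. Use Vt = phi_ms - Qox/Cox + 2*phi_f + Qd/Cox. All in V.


Step 1: Vt = phi_ms - Qox/Cox + 2*phi_f + Qd/Cox
Step 2: Vt = 0.16 - 0.152 + 2*0.43 + 0.5848
Step 3: Vt = 0.16 - 0.152 + 0.86 + 0.5848
Step 4: Vt = 1.4528 V

1.4528


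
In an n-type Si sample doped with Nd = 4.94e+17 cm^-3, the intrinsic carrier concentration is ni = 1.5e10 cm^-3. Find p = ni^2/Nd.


Step 1: Since Nd >> ni, n ≈ Nd = 4.94e+17 cm^-3
Step 2: p = ni^2 / n = (1.5e10)^2 / 4.94e+17
Step 3: p = 2.25e20 / 4.94e+17 = 4.55e+02 cm^-3

4.55e+02


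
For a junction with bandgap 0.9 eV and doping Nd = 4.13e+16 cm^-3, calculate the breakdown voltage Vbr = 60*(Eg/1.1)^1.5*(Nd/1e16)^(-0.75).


Step 1: Eg/1.1 = 0.9/1.1 = 0.818182
Step 2: (Eg/1.1)^1.5 = 0.818182^1.5 = 0.740074
Step 3: (Nd/1e16)^(-0.75) = (4.13)^(-0.75) = 0.345174
Step 4: Vbr = 60 * 0.740074 * 0.345174 = 15.3 V

15.3


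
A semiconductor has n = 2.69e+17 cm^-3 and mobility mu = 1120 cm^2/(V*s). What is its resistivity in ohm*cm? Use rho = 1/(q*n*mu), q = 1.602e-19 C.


Step 1: sigma = q * n * mu = 1.602e-19 * 2.69e+17 * 1120 = 4.82651e+01 S/cm
Step 2: rho = 1 / sigma = 1 / 4.82651e+01 = 0.02072 ohm*cm

0.02072


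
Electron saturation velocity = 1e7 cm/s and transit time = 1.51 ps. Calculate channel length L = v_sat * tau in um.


Step 1: tau in seconds = 1.51 ps * 1e-12 = 1.5100e-12 s
Step 2: L = v_sat * tau = 1e7 * 1.5100e-12 = 1.5100e-05 cm
Step 3: L in um = 1.5100e-05 * 1e4 = 0.151 um

0.151


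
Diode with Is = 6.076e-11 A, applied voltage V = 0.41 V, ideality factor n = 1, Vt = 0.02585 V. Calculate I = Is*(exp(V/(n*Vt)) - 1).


Step 1: V/(n*Vt) = 0.41/(1*0.02585) = 15.8607
Step 2: exp(15.8607) = 7.7306e+06
Step 3: I = 6.076e-11 * (7.7306e+06 - 1) = 4.70e-04 A

4.70e-04


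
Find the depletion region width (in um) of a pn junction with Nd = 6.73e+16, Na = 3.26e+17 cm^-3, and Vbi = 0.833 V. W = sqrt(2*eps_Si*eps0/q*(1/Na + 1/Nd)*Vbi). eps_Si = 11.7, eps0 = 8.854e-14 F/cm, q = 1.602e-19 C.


Step 1: 1/Na + 1/Nd = 1/3.26e+17 + 1/6.73e+16 = 1.79263e-17
Step 2: 2*eps*eps0/q = 2*11.7*8.854e-14/1.602e-19 = 1.293281e+07
Step 3: W^2 = 1.293281e+07 * 1.79263e-17 * 0.833 = 1.93121e-10
Step 4: W = sqrt(1.93121e-10) = 1.390e-05 cm = 0.139 um

0.139


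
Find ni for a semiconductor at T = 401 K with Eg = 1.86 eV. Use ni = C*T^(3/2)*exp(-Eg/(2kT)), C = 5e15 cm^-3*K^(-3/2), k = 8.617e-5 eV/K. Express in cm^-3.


Step 1: Compute kT = 8.617e-5 * 401 = 0.03455417 eV
Step 2: Exponent = -Eg/(2kT) = -1.86/(2*0.03455417) = -26.91426
Step 3: T^(3/2) = 401^1.5 = 8030.02
Step 4: ni = 5e15 * 8030.02 * exp(-26.91426) = 8.22e+07 cm^-3

8.22e+07


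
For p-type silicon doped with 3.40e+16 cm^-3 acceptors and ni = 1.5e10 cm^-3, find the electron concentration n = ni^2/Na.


Step 1: Majority hole concentration p ≈ Na = 3.40e+16 cm^-3
Step 2: n = ni^2 / Na = (1.5e10)^2 / 3.40e+16
Step 3: n = 6.62e+03 cm^-3

6.62e+03


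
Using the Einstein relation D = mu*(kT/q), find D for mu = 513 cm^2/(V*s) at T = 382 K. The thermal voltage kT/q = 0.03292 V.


Step 1: D = mu * (kT/q)
Step 2: D = 513 * 0.03292
Step 3: D = 16.89 cm^2/s

16.89


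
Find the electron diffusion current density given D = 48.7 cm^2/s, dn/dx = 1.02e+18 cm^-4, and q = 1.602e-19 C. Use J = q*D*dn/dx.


Step 1: J = q * D * (dn/dx)
Step 2: J = 1.602e-19 * 48.7 * 1.02e+18
Step 3: J = 7.96e+00 A/cm^2

7.96e+00


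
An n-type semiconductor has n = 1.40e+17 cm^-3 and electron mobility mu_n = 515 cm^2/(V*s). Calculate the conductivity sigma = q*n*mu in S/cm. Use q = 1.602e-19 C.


Step 1: sigma = q * n * mu
Step 2: sigma = 1.602e-19 * 1.40e+17 * 515
Step 3: sigma = 1.155e+01 S/cm

1.155e+01


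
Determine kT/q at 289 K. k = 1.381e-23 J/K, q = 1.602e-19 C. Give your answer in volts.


Step 1: kT = 1.381e-23 * 289 = 3.99109e-21 J
Step 2: Vt = kT/q = 3.99109e-21 / 1.602e-19
Step 3: Vt = 0.02491 V

0.02491


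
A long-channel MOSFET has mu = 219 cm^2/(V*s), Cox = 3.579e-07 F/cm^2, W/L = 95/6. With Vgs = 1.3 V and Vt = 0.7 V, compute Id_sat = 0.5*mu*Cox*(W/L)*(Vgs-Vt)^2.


Step 1: Overdrive voltage Vov = Vgs - Vt = 1.3 - 0.7 = 0.6 V
Step 2: W/L = 95/6 = 15.8333
Step 3: Id = 0.5 * 219 * 3.579e-07 * 15.8333 * 0.6^2
Step 4: Id = 2.23e-04 A

2.23e-04


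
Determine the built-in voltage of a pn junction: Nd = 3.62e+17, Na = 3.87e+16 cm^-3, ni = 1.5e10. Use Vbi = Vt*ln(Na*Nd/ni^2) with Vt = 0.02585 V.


Step 1: Compute Na*Nd/ni^2 = 3.87e+16 * 3.62e+17 / (1.5e10)^2 = 6.2264e+13
Step 2: ln(6.2264e+13) = 31.7624
Step 3: Vbi = 0.02585 * 31.7624 = 0.821 V

0.821


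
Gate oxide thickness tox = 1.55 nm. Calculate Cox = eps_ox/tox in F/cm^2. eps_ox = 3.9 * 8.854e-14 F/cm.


Step 1: eps_ox = 3.9 * 8.854e-14 = 3.45306e-13 F/cm
Step 2: tox in cm = 1.55 nm * 1e-7 = 1.5500e-07 cm
Step 3: Cox = 3.45306e-13 / 1.5500e-07 = 2.23e-06 F/cm^2

2.23e-06


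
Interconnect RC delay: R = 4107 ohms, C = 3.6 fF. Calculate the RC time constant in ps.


Step 1: tau = R * C
Step 2: tau = 4107 * 3.6 fF = 4107 * 3.6e-15 F
Step 3: tau = 1.47852e-11 s = 14.7852 ps

14.7852


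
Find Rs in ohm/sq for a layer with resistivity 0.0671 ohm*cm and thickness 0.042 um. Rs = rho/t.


Step 1: Convert thickness to cm: t = 0.042 um = 4.2000e-06 cm
Step 2: Rs = rho / t = 0.0671 / 4.2000e-06
Step 3: Rs = 15976.2 ohm/sq

15976.2


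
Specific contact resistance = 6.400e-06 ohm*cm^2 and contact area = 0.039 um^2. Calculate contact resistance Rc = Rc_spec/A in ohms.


Step 1: Convert area to cm^2: 0.039 um^2 = 3.9000e-10 cm^2
Step 2: Rc = Rc_spec / A = 6.400e-06 / 3.9000e-10
Step 3: Rc = 1.64e+04 ohms

1.64e+04


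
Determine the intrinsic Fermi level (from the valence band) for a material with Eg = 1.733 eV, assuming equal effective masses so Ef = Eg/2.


Step 1: For an intrinsic semiconductor, the Fermi level sits at midgap.
Step 2: Ef = Eg / 2 = 1.733 / 2 = 0.8665 eV

0.8665


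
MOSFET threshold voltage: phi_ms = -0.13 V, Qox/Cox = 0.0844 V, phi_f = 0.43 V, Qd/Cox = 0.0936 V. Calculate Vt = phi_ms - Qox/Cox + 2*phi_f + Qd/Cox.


Step 1: Vt = phi_ms - Qox/Cox + 2*phi_f + Qd/Cox
Step 2: Vt = -0.13 - 0.0844 + 2*0.43 + 0.0936
Step 3: Vt = -0.13 - 0.0844 + 0.86 + 0.0936
Step 4: Vt = 0.7392 V

0.7392


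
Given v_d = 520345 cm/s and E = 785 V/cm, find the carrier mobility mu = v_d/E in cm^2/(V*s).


Step 1: mu = v_d / E
Step 2: mu = 520345 / 785
Step 3: mu = 662.86 cm^2/(V*s)

662.86


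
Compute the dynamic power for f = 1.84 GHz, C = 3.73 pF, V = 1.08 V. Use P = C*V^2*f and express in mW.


Step 1: V^2 = 1.08^2 = 1.1664 V^2
Step 2: P = C*V^2*f = 3.73e-12 F * 1.1664 * 1.84e9 Hz
Step 3: P = 8.00523648e-03 W
Step 4: P = 8.005 mW

8.005


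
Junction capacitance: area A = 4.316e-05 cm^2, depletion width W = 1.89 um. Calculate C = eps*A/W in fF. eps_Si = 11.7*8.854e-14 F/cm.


Step 1: eps_Si = 11.7 * 8.854e-14 = 1.035918e-12 F/cm
Step 2: W in cm = 1.89 * 1e-4 = 1.89e-04 cm
Step 3: C = 1.035918e-12 * 4.316e-05 / 1.89e-04 = 2.365620e-13 F
Step 4: C = 236.56 fF

236.56


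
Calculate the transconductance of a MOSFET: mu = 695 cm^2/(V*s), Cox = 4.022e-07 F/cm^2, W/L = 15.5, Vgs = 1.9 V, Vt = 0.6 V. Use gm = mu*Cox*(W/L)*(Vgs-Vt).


Step 1: Vov = Vgs - Vt = 1.9 - 0.6 = 1.3 V
Step 2: gm = mu * Cox * (W/L) * Vov
Step 3: gm = 695 * 4.022e-07 * 15.5 * 1.3 = 5.63e-03 S

5.63e-03


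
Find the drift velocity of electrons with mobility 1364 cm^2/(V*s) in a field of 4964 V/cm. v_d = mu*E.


Step 1: v_d = mu * E
Step 2: v_d = 1364 * 4964 = 6770896
Step 3: v_d = 6.77e+06 cm/s

6.77e+06


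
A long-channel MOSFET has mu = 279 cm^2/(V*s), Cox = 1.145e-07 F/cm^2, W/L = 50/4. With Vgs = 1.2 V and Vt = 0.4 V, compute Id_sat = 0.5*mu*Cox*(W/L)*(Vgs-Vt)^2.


Step 1: Overdrive voltage Vov = Vgs - Vt = 1.2 - 0.4 = 0.8 V
Step 2: W/L = 50/4 = 12.5
Step 3: Id = 0.5 * 279 * 1.145e-07 * 12.5 * 0.8^2
Step 4: Id = 1.28e-04 A

1.28e-04


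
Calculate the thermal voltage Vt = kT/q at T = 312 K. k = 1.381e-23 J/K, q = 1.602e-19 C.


Step 1: kT = 1.381e-23 * 312 = 4.30872e-21 J
Step 2: Vt = kT/q = 4.30872e-21 / 1.602e-19
Step 3: Vt = 0.0269 V

0.0269


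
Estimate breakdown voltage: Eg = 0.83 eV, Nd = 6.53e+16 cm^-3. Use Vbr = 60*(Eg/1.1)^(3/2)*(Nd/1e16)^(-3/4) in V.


Step 1: Eg/1.1 = 0.83/1.1 = 0.754545
Step 2: (Eg/1.1)^1.5 = 0.754545^1.5 = 0.655432
Step 3: (Nd/1e16)^(-0.75) = (6.53)^(-0.75) = 0.244802
Step 4: Vbr = 60 * 0.655432 * 0.244802 = 9.6 V

9.6


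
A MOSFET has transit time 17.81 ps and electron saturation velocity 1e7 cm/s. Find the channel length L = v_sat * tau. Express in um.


Step 1: tau in seconds = 17.81 ps * 1e-12 = 1.7810e-11 s
Step 2: L = v_sat * tau = 1e7 * 1.7810e-11 = 1.7810e-04 cm
Step 3: L in um = 1.7810e-04 * 1e4 = 1.781 um

1.781
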